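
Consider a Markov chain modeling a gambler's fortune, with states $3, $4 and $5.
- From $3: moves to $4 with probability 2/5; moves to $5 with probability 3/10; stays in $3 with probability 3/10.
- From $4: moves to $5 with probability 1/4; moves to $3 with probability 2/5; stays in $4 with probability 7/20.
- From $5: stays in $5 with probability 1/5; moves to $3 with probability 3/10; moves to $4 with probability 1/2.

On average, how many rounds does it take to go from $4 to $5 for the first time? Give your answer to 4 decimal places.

3.7288

Let t(s) be the expected number of rounds to first reach $5 from state s, with t($5) = 0. Conditioning on the first round:
t($3) = 1 + 0.3·t($3) + 0.4·t($4)
t($4) = 1 + 0.4·t($3) + 0.35·t($4)
Solving: t($3) = 3.5593, t($4) = 3.7288.
Expected rounds from $4 to $5: 3.7288.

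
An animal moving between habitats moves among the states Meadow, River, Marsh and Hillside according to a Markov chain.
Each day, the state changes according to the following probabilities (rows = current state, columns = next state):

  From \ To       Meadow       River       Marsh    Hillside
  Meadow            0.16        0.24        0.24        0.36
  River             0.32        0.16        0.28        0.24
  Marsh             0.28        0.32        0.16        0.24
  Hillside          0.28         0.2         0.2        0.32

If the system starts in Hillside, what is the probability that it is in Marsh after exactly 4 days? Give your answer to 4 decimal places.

Propagate the distribution vector 4 days from Hillside.
After 0 days: (0.0000, 0.0000, 0.0000, 1.0000)
After 1 day: (0.2800, 0.2000, 0.2000, 0.3200)
After 2 days: (0.2544, 0.2272, 0.2192, 0.2992)
After 3 days: (0.2586, 0.2274, 0.2196, 0.2945)
After 4 days: (0.2581, 0.2276, 0.2198, 0.2946)
P(in Marsh after 4 days) = 0.2198

0.2198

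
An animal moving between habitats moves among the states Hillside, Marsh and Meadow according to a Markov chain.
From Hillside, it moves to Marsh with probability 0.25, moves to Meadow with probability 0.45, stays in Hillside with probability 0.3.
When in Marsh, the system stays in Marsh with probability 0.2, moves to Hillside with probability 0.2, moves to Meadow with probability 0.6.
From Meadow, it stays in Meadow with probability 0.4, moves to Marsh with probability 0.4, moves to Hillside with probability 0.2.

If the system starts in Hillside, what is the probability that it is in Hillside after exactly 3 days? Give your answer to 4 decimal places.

0.2230

Propagate the distribution vector 3 days from Hillside.
After 0 days: (1.0000, 0.0000, 0.0000)
After 1 day: (0.3000, 0.2500, 0.4500)
After 2 days: (0.2300, 0.3050, 0.4650)
After 3 days: (0.2230, 0.3045, 0.4725)
P(in Hillside after 3 days) = 0.2230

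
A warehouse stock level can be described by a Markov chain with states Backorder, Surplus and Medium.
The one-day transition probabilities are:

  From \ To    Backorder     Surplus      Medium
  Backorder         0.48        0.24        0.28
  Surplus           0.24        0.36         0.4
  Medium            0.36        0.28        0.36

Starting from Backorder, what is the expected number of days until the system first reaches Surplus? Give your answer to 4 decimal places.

Let t(s) be the expected number of days to first reach Surplus from state s, with t(Surplus) = 0. Conditioning on the first day:
t(Backorder) = 1 + 0.48·t(Backorder) + 0.28·t(Medium)
t(Medium) = 1 + 0.36·t(Backorder) + 0.36·t(Medium)
Solving: t(Backorder) = 3.9655, t(Medium) = 3.7931.
Expected days from Backorder to Surplus: 3.9655.

3.9655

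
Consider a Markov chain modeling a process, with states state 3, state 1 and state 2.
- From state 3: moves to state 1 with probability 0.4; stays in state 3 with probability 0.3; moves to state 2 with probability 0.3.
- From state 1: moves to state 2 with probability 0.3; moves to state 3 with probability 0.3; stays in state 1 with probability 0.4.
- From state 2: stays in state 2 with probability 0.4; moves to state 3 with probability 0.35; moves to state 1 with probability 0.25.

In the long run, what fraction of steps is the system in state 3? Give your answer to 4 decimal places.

0.3167

Let the stationary distribution be π with π = πP and π_1 + π_2 + π_3 = 1.
π_1 = 0.3·π_1 + 0.3·π_2 + 0.35·π_3
π_2 = 0.4·π_1 + 0.4·π_2 + 0.25·π_3
Solving with the normalization constraint gives π = (0.3167, 0.3500, 0.3333).
So the stationary probability of state 3 is 0.3167.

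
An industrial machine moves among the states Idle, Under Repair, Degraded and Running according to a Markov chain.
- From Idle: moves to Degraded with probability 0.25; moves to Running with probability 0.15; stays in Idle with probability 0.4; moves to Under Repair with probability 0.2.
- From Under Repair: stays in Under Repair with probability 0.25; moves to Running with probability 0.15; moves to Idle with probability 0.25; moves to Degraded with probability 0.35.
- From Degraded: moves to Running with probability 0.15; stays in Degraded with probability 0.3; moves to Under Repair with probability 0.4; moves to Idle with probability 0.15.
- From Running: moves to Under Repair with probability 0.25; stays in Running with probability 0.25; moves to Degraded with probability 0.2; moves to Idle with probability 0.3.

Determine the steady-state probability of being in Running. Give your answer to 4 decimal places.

Let the stationary distribution be π with π = πP and π_1 + π_2 + π_3 + π_4 = 1.
π_1 = 0.4·π_1 + 0.25·π_2 + 0.15·π_3 + 0.3·π_4
π_2 = 0.2·π_1 + 0.25·π_2 + 0.4·π_3 + 0.25·π_4
π_3 = 0.25·π_1 + 0.35·π_2 + 0.3·π_3 + 0.2·π_4
Solving with the normalization constraint gives π = (0.2705, 0.2790, 0.2838, 0.1667).
So the stationary probability of Running is 0.1667.

0.1667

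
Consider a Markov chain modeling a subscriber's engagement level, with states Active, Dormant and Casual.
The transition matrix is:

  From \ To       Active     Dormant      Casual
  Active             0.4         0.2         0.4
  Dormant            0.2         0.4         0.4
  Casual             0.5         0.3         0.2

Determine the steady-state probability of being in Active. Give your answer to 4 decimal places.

0.3750

Let the stationary distribution be π with π = πP and π_1 + π_2 + π_3 = 1.
π_1 = 0.4·π_1 + 0.2·π_2 + 0.5·π_3
π_2 = 0.2·π_1 + 0.4·π_2 + 0.3·π_3
Solving with the normalization constraint gives π = (0.3750, 0.2917, 0.3333).
So the stationary probability of Active is 0.3750.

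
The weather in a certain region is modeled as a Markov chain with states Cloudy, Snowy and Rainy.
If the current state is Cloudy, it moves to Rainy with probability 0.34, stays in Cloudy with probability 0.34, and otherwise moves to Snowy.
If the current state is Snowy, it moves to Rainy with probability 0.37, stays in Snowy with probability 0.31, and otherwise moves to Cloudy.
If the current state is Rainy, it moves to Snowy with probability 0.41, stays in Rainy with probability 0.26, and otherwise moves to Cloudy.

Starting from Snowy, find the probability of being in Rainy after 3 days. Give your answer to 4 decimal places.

0.3249

Propagate the distribution vector 3 days from Snowy.
After 0 days: (0.0000, 1.0000, 0.0000)
After 1 day: (0.3200, 0.3100, 0.3700)
After 2 days: (0.3301, 0.3502, 0.3197)
After 3 days: (0.3298, 0.3453, 0.3249)
P(in Rainy after 3 days) = 0.3249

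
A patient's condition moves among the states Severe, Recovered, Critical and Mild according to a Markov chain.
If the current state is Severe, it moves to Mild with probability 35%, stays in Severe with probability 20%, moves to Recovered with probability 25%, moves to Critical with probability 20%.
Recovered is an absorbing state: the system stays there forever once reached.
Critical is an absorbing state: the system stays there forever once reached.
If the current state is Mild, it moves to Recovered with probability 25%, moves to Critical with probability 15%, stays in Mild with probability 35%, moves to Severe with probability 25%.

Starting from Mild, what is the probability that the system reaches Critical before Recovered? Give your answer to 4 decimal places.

0.3931

Let h(s) be the probability of absorption at Critical starting from transient state s. Then h(Critical) = 1 and h(Recovered) = 0. By first-step analysis:
h(Severe) = 0.2·h(Severe) + 0.25·0 + 0.2·1 + 0.35·h(Mild)
h(Mild) = 0.25·h(Severe) + 0.25·0 + 0.15·1 + 0.35·h(Mild)
Solving: h(Severe) = 0.4220, h(Mild) = 0.3931.
Starting from Mild, the probability is 0.3931.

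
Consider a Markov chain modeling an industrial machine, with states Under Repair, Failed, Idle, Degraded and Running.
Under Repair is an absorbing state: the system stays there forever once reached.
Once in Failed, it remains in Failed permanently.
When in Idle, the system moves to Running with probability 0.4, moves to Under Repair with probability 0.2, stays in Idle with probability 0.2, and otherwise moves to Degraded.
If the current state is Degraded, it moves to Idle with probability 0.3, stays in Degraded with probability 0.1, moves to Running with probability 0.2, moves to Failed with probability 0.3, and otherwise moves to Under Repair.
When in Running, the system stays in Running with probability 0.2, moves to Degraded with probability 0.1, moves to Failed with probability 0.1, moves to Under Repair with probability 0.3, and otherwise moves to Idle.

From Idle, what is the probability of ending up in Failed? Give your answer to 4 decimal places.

0.2632

Let h(s) be the probability of absorption at Failed starting from transient state s. Then h(Failed) = 1 and h(Under Repair) = 0. By first-step analysis:
h(Idle) = 0.2·0 + 0.2·h(Idle) + 0.2·h(Degraded) + 0.4·h(Running)
h(Degraded) = 0.1·0 + 0.3·1 + 0.3·h(Idle) + 0.1·h(Degraded) + 0.2·h(Running)
h(Running) = 0.3·0 + 0.1·1 + 0.3·h(Idle) + 0.1·h(Degraded) + 0.2·h(Running)
Solving: h(Idle) = 0.2632, h(Degraded) = 0.4842, h(Running) = 0.2842.
Starting from Idle, the probability is 0.2632.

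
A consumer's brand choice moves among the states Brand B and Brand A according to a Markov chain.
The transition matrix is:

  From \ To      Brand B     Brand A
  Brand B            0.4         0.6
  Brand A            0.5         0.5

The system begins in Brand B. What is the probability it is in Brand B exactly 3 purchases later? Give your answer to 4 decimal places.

0.4540

Propagate the distribution vector 3 purchases from Brand B.
After 0 purchases: (1.0000, 0.0000)
After 1 purchase: (0.4000, 0.6000)
After 2 purchases: (0.4600, 0.5400)
After 3 purchases: (0.4540, 0.5460)
P(in Brand B after 3 purchases) = 0.4540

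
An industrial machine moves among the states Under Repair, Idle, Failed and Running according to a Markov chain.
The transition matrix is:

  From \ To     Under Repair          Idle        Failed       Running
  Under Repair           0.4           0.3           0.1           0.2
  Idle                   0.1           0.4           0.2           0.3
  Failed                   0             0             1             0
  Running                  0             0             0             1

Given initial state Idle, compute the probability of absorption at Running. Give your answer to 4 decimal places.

Let h(s) be the probability of absorption at Running starting from transient state s. Then h(Running) = 1 and h(Failed) = 0. By first-step analysis:
h(Under Repair) = 0.4·h(Under Repair) + 0.3·h(Idle) + 0.1·0 + 0.2·1
h(Idle) = 0.1·h(Under Repair) + 0.4·h(Idle) + 0.2·0 + 0.3·1
Solving: h(Under Repair) = 0.6364, h(Idle) = 0.6061.
Starting from Idle, the probability is 0.6061.

0.6061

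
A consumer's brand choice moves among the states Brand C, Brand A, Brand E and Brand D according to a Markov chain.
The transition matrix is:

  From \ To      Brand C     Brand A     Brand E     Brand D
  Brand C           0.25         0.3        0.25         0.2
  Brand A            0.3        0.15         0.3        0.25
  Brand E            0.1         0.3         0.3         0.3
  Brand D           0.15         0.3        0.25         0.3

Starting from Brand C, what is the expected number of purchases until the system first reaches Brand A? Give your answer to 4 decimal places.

Let t(s) be the expected number of purchases to first reach Brand A from state s, with t(Brand A) = 0. Conditioning on the first purchase:
t(Brand C) = 1 + 0.25·t(Brand C) + 0.25·t(Brand E) + 0.2·t(Brand D)
t(Brand E) = 1 + 0.1·t(Brand C) + 0.3·t(Brand E) + 0.3·t(Brand D)
t(Brand D) = 1 + 0.15·t(Brand C) + 0.25·t(Brand E) + 0.3·t(Brand D)
Solving: t(Brand C) = 3.3333, t(Brand E) = 3.3333, t(Brand D) = 3.3333.
Expected purchases from Brand C to Brand A: 3.3333.

3.3333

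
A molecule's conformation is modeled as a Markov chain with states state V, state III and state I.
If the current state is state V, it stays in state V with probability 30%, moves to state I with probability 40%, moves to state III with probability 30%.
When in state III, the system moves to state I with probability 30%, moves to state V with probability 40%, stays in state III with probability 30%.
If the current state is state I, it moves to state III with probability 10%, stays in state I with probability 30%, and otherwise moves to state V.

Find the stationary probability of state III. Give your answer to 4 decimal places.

0.2315

Let the stationary distribution be π with π = πP and π_1 + π_2 + π_3 = 1.
π_1 = 0.3·π_1 + 0.4·π_2 + 0.6·π_3
π_2 = 0.3·π_1 + 0.3·π_2 + 0.1·π_3
Solving with the normalization constraint gives π = (0.4259, 0.2315, 0.3426).
So the stationary probability of state III is 0.2315.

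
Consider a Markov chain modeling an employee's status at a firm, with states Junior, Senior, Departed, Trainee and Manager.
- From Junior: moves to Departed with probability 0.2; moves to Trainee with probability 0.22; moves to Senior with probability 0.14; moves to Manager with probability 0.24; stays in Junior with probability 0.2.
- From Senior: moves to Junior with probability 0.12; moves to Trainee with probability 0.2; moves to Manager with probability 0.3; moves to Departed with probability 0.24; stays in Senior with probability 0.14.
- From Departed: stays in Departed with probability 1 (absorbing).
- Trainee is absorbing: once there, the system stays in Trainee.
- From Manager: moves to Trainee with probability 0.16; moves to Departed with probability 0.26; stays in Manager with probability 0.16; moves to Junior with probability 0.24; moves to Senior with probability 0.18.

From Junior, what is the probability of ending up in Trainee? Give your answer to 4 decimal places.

Let h(s) be the probability of absorption at Trainee starting from transient state s. Then h(Trainee) = 1 and h(Departed) = 0. By first-step analysis:
h(Junior) = 0.2·h(Junior) + 0.14·h(Senior) + 0.2·0 + 0.22·1 + 0.24·h(Manager)
h(Senior) = 0.12·h(Junior) + 0.14·h(Senior) + 0.24·0 + 0.2·1 + 0.3·h(Manager)
h(Manager) = 0.24·h(Junior) + 0.18·h(Senior) + 0.26·0 + 0.16·1 + 0.16·h(Manager)
Solving: h(Junior) = 0.4804, h(Senior) = 0.4473, h(Manager) = 0.4236.
Starting from Junior, the probability is 0.4804.

0.4804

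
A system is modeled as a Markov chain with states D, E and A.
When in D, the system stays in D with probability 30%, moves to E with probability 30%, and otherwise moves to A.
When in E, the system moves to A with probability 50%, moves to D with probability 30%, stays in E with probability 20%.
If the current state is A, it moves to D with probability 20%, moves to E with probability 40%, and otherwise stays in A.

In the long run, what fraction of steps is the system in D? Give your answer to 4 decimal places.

0.2569

Let the stationary distribution be π with π = πP and π_1 + π_2 + π_3 = 1.
π_1 = 0.3·π_1 + 0.3·π_2 + 0.2·π_3
π_2 = 0.3·π_1 + 0.2·π_2 + 0.4·π_3
Solving with the normalization constraint gives π = (0.2569, 0.3119, 0.4312).
So the stationary probability of D is 0.2569.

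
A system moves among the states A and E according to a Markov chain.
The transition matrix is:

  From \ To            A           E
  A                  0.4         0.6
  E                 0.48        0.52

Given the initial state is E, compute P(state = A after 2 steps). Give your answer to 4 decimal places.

0.4416

Sum over the intermediate state after 1 step:
P = P(E→A)·P(A→A) + P(E→E)·P(E→A)
  = 0.48×0.4 + 0.52×0.48
  = 0.1920 + 0.2496 = 0.4416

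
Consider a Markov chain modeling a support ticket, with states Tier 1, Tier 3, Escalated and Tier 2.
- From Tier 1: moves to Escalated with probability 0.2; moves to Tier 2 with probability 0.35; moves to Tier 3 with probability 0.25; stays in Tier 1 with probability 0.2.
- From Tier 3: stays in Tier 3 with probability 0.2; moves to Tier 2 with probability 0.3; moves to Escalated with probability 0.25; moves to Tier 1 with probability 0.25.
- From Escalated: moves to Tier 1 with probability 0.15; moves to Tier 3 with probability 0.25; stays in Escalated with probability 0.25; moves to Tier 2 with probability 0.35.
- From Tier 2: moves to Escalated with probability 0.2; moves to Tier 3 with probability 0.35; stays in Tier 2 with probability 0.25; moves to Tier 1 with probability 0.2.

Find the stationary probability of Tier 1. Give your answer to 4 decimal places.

0.2021

Let the stationary distribution be π with π = πP and π_1 + π_2 + π_3 + π_4 = 1.
π_1 = 0.2·π_1 + 0.25·π_2 + 0.15·π_3 + 0.2·π_4
π_2 = 0.25·π_1 + 0.2·π_2 + 0.25·π_3 + 0.35·π_4
π_3 = 0.2·π_1 + 0.25·π_2 + 0.25·π_3 + 0.2·π_4
Solving with the normalization constraint gives π = (0.2021, 0.2672, 0.2246, 0.3060).
So the stationary probability of Tier 1 is 0.2021.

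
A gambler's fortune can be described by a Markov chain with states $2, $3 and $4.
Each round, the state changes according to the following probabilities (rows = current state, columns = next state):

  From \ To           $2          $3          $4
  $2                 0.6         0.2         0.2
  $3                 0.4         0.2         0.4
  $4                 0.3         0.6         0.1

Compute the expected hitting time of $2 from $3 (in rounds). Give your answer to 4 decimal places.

Let t(s) be the expected number of rounds to first reach $2 from state s, with t($2) = 0. Conditioning on the first round:
t($3) = 1 + 0.2·t($3) + 0.4·t($4)
t($4) = 1 + 0.6·t($3) + 0.1·t($4)
Solving: t($3) = 2.7083, t($4) = 2.9167.
Expected rounds from $3 to $2: 2.7083.

2.7083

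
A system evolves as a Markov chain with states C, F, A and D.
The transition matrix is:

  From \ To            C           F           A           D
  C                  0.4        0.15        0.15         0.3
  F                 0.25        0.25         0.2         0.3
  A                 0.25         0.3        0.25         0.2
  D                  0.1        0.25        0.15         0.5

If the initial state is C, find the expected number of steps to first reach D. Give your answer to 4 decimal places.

3.5430

Let t(s) be the expected number of steps to first reach D from state s, with t(D) = 0. Conditioning on the first step:
t(C) = 1 + 0.4·t(C) + 0.15·t(F) + 0.15·t(A)
t(F) = 1 + 0.25·t(C) + 0.25·t(F) + 0.2·t(A)
t(A) = 1 + 0.25·t(C) + 0.3·t(F) + 0.25·t(A)
Solving: t(C) = 3.5430, t(F) = 3.5651, t(A) = 3.9404.
Expected steps from C to D: 3.5430.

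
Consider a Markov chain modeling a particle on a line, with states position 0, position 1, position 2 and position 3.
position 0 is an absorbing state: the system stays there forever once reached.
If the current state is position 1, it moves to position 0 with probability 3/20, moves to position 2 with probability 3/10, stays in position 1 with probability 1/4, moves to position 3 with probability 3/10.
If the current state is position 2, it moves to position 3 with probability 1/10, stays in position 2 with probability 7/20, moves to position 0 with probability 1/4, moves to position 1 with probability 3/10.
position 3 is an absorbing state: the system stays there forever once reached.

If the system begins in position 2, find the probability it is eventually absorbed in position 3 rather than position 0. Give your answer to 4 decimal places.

0.4151

Let h(s) be the probability of absorption at position 3 starting from transient state s. Then h(position 3) = 1 and h(position 0) = 0. By first-step analysis:
h(position 1) = 0.15·0 + 0.25·h(position 1) + 0.3·h(position 2) + 0.3·1
h(position 2) = 0.25·0 + 0.3·h(position 1) + 0.35·h(position 2) + 0.1·1
Solving: h(position 1) = 0.5660, h(position 2) = 0.4151.
Starting from position 2, the probability is 0.4151.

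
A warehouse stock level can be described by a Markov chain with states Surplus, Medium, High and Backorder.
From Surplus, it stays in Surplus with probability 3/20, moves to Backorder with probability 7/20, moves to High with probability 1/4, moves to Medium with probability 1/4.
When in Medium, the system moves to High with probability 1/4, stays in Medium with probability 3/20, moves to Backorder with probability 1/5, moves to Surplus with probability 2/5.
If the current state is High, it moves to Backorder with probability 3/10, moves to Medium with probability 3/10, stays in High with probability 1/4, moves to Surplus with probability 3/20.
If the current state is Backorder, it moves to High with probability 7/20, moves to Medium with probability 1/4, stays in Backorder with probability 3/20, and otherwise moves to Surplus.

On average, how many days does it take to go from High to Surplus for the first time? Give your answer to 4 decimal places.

Let t(s) be the expected number of days to first reach Surplus from state s, with t(Surplus) = 0. Conditioning on the first day:
t(Medium) = 1 + 0.15·t(Medium) + 0.25·t(High) + 0.2·t(Backorder)
t(High) = 1 + 0.3·t(Medium) + 0.25·t(High) + 0.3·t(Backorder)
t(Backorder) = 1 + 0.25·t(Medium) + 0.35·t(High) + 0.15·t(Backorder)
Solving: t(Medium) = 3.3373, t(High) = 4.2278, t(Backorder) = 3.8989.
Expected days from High to Surplus: 4.2278.

4.2278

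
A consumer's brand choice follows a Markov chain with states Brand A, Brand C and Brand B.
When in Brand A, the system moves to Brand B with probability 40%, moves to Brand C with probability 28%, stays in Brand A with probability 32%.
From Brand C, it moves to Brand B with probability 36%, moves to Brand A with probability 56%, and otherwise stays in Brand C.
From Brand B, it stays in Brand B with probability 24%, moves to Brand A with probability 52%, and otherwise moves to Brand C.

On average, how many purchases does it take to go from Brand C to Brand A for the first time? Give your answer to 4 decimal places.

Let t(s) be the expected number of purchases to first reach Brand A from state s, with t(Brand A) = 0. Conditioning on the first purchase:
t(Brand C) = 1 + 0.08·t(Brand C) + 0.36·t(Brand B)
t(Brand B) = 1 + 0.24·t(Brand C) + 0.24·t(Brand B)
Solving: t(Brand C) = 1.8277, t(Brand B) = 1.8930.
Expected purchases from Brand C to Brand A: 1.8277.

1.8277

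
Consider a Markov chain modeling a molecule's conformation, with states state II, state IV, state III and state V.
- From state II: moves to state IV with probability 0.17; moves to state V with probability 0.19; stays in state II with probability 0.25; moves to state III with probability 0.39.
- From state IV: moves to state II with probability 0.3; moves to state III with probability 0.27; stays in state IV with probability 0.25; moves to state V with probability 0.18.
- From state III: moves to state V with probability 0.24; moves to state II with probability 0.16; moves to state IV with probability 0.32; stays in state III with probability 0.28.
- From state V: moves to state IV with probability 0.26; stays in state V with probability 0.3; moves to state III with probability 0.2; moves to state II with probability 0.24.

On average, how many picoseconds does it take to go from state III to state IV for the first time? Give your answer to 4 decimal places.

Let t(s) be the expected number of picoseconds to first reach state IV from state s, with t(state IV) = 0. Conditioning on the first picosecond:
t(state II) = 1 + 0.25·t(state II) + 0.39·t(state III) + 0.19·t(state V)
t(state III) = 1 + 0.16·t(state II) + 0.28·t(state III) + 0.24·t(state V)
t(state V) = 1 + 0.24·t(state II) + 0.2·t(state III) + 0.3·t(state V)
Solving: t(state II) = 4.2094, t(state III) = 3.6270, t(state V) = 3.9081.
Expected picoseconds from state III to state IV: 3.6270.

3.6270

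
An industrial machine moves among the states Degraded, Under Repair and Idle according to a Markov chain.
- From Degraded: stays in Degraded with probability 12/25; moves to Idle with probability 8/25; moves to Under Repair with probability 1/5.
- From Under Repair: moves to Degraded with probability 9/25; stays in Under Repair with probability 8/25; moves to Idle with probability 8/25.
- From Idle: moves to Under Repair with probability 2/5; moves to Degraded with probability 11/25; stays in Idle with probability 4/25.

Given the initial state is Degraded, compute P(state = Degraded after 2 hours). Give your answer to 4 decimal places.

Sum over the intermediate state after 1 hour:
P = P(Degraded→Degraded)·P(Degraded→Degraded) + P(Degraded→Under Repair)·P(Under Repair→Degraded) + P(Degraded→Idle)·P(Idle→Degraded)
  = 0.48×0.48 + 0.2×0.36 + 0.32×0.44
  = 0.2304 + 0.0720 + 0.1408 = 0.4432

0.4432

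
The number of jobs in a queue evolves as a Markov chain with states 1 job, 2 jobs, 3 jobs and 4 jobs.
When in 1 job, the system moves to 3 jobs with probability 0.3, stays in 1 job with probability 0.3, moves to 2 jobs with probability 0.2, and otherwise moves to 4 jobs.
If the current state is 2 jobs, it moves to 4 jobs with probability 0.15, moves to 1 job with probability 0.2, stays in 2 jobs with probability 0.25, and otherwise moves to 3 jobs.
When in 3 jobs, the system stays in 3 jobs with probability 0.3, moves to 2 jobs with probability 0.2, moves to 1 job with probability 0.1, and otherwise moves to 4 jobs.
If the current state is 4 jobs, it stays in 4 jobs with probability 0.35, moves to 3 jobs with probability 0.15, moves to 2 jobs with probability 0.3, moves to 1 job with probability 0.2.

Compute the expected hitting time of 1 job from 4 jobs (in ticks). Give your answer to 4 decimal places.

Let t(s) be the expected number of ticks to first reach 1 job from state s, with t(1 job) = 0. Conditioning on the first tick:
t(2 jobs) = 1 + 0.25·t(2 jobs) + 0.4·t(3 jobs) + 0.15·t(4 jobs)
t(3 jobs) = 1 + 0.2·t(2 jobs) + 0.3·t(3 jobs) + 0.4·t(4 jobs)
t(4 jobs) = 1 + 0.3·t(2 jobs) + 0.15·t(3 jobs) + 0.35·t(4 jobs)
Solving: t(2 jobs) = 5.8814, t(3 jobs) = 6.3807, t(4 jobs) = 5.7254.
Expected ticks from 4 jobs to 1 job: 5.7254.

5.7254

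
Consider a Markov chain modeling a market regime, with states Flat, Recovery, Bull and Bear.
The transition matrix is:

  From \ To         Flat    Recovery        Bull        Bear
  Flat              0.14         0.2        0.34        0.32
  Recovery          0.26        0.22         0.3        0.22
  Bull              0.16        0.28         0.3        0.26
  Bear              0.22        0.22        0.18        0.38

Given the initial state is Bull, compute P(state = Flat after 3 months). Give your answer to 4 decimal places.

Propagate the distribution vector 3 months from Bull.
After 0 months: (0.0000, 0.0000, 1.0000, 0.0000)
After 1 month: (0.1600, 0.2800, 0.3000, 0.2600)
After 2 months: (0.2004, 0.2348, 0.2752, 0.2896)
After 3 months: (0.1968, 0.2325, 0.2733, 0.2974)
P(in Flat after 3 months) = 0.1968

0.1968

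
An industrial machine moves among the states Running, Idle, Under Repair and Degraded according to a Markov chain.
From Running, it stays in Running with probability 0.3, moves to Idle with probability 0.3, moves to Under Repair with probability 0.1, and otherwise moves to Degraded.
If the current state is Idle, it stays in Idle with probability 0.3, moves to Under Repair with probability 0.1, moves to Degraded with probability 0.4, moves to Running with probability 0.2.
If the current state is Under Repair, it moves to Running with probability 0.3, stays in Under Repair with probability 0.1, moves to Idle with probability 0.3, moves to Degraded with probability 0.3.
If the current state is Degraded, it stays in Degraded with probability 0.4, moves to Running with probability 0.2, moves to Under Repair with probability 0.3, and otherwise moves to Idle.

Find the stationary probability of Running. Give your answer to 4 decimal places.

0.2413

Let the stationary distribution be π with π = πP and π_1 + π_2 + π_3 + π_4 = 1.
π_1 = 0.3·π_1 + 0.2·π_2 + 0.3·π_3 + 0.2·π_4
π_2 = 0.3·π_1 + 0.3·π_2 + 0.3·π_3 + 0.1·π_4
π_3 = 0.1·π_1 + 0.1·π_2 + 0.1·π_3 + 0.3·π_4
Solving with the normalization constraint gives π = (0.2413, 0.2283, 0.1717, 0.3587).
So the stationary probability of Running is 0.2413.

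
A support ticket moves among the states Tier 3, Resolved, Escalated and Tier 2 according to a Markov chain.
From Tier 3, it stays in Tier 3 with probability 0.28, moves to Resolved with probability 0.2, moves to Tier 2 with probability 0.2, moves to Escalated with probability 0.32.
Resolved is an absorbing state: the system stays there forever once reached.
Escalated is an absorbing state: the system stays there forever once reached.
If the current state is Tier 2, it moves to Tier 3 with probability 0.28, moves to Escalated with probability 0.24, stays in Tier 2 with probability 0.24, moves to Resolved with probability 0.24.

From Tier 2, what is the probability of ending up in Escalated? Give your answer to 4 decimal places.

Let h(s) be the probability of absorption at Escalated starting from transient state s. Then h(Escalated) = 1 and h(Resolved) = 0. By first-step analysis:
h(Tier 3) = 0.28·h(Tier 3) + 0.2·0 + 0.32·1 + 0.2·h(Tier 2)
h(Tier 2) = 0.28·h(Tier 3) + 0.24·0 + 0.24·1 + 0.24·h(Tier 2)
Solving: h(Tier 3) = 0.5928, h(Tier 2) = 0.5342.
Starting from Tier 2, the probability is 0.5342.

0.5342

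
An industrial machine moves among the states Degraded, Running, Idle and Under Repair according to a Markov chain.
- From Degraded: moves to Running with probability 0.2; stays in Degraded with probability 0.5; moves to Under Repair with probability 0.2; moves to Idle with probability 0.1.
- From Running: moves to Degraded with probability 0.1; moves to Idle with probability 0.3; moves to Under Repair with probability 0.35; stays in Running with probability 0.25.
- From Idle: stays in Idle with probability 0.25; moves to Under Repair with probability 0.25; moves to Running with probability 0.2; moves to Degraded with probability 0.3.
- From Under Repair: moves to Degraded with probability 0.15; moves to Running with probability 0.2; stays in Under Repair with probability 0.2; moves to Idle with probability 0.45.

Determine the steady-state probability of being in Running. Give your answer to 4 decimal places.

0.2105

Let the stationary distribution be π with π = πP and π_1 + π_2 + π_3 + π_4 = 1.
π_1 = 0.5·π_1 + 0.1·π_2 + 0.3·π_3 + 0.15·π_4
π_2 = 0.2·π_1 + 0.25·π_2 + 0.2·π_3 + 0.2·π_4
π_3 = 0.1·π_1 + 0.3·π_2 + 0.25·π_3 + 0.45·π_4
Solving with the normalization constraint gives π = (0.2764, 0.2105, 0.2681, 0.2450).
So the stationary probability of Running is 0.2105.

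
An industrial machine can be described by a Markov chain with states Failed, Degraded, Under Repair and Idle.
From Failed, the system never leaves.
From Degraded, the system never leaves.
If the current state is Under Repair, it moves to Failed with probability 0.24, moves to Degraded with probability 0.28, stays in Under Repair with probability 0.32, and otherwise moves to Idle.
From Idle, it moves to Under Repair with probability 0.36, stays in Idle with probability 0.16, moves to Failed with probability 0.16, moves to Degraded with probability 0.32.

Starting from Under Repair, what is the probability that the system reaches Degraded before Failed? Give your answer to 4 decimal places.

0.5576

Let h(s) be the probability of absorption at Degraded starting from transient state s. Then h(Degraded) = 1 and h(Failed) = 0. By first-step analysis:
h(Under Repair) = 0.24·0 + 0.28·1 + 0.32·h(Under Repair) + 0.16·h(Idle)
h(Idle) = 0.16·0 + 0.32·1 + 0.36·h(Under Repair) + 0.16·h(Idle)
Solving: h(Under Repair) = 0.5576, h(Idle) = 0.6199.
Starting from Under Repair, the probability is 0.5576.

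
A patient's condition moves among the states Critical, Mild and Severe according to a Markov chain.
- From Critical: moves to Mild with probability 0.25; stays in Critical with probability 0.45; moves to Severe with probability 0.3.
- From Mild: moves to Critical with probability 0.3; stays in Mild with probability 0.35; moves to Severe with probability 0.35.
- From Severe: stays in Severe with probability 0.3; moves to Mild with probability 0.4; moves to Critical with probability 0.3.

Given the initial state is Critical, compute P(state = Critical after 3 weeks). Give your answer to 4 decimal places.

0.3551

Propagate the distribution vector 3 weeks from Critical.
After 0 weeks: (1.0000, 0.0000, 0.0000)
After 1 week: (0.4500, 0.2500, 0.3000)
After 2 weeks: (0.3675, 0.3200, 0.3125)
After 3 weeks: (0.3551, 0.3289, 0.3160)
P(in Critical after 3 weeks) = 0.3551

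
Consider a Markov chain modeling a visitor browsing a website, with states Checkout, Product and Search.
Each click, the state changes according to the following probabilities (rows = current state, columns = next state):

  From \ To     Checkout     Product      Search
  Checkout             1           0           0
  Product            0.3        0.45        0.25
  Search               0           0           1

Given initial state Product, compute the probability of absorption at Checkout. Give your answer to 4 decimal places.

Let h(s) be the probability of absorption at Checkout starting from transient state s. Then h(Checkout) = 1 and h(Search) = 0. By first-step analysis:
h(Product) = 0.3·1 + 0.45·h(Product) + 0.25·0
Solving: h(Product) = 0.5455.
Starting from Product, the probability is 0.5455.

0.5455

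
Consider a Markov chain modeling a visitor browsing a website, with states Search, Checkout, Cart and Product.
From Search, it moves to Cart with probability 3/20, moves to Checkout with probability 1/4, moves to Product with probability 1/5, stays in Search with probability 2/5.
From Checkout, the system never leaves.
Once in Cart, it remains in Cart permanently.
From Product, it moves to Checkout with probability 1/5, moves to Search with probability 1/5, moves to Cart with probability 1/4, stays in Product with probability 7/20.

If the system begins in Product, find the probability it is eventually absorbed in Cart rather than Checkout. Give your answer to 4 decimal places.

0.5143

Let h(s) be the probability of absorption at Cart starting from transient state s. Then h(Cart) = 1 and h(Checkout) = 0. By first-step analysis:
h(Search) = 0.4·h(Search) + 0.25·0 + 0.15·1 + 0.2·h(Product)
h(Product) = 0.2·h(Search) + 0.2·0 + 0.25·1 + 0.35·h(Product)
Solving: h(Search) = 0.4214, h(Product) = 0.5143.
Starting from Product, the probability is 0.5143.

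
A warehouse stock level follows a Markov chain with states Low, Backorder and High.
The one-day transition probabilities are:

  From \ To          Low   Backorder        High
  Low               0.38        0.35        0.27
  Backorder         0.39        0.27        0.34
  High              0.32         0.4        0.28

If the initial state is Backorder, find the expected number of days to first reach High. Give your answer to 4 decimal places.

3.1952

Let t(s) be the expected number of days to first reach High from state s, with t(High) = 0. Conditioning on the first day:
t(Low) = 1 + 0.38·t(Low) + 0.35·t(Backorder)
t(Backorder) = 1 + 0.39·t(Low) + 0.27·t(Backorder)
Solving: t(Low) = 3.4166, t(Backorder) = 3.1952.
Expected days from Backorder to High: 3.1952.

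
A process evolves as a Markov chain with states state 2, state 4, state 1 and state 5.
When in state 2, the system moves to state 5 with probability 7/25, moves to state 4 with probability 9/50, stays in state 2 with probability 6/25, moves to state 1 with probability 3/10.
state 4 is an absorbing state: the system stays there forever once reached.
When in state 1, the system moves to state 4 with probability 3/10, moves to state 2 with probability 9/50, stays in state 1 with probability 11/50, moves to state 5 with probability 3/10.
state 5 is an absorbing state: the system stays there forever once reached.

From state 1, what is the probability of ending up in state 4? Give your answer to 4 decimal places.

0.4833

Let h(s) be the probability of absorption at state 4 starting from transient state s. Then h(state 4) = 1 and h(state 5) = 0. By first-step analysis:
h(state 2) = 0.24·h(state 2) + 0.18·1 + 0.3·h(state 1) + 0.28·0
h(state 1) = 0.18·h(state 2) + 0.3·1 + 0.22·h(state 1) + 0.3·0
Solving: h(state 2) = 0.4276, h(state 1) = 0.4833.
Starting from state 1, the probability is 0.4833.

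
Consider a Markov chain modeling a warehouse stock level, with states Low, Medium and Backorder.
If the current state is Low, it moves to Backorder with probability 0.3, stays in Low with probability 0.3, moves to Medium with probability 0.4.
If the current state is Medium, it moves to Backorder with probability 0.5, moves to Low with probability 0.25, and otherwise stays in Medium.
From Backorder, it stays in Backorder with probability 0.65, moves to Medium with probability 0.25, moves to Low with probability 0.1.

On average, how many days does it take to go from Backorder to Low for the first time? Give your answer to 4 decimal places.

7.2727

Let t(s) be the expected number of days to first reach Low from state s, with t(Low) = 0. Conditioning on the first day:
t(Medium) = 1 + 0.25·t(Medium) + 0.5·t(Backorder)
t(Backorder) = 1 + 0.25·t(Medium) + 0.65·t(Backorder)
Solving: t(Medium) = 6.1818, t(Backorder) = 7.2727.
Expected days from Backorder to Low: 7.2727.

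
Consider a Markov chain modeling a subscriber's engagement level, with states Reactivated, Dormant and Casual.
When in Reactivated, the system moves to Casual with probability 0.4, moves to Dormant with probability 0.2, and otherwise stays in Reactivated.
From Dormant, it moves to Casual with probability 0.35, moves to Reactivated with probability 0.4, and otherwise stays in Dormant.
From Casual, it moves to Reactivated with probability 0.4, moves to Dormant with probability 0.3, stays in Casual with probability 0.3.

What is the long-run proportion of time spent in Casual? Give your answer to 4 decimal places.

Let the stationary distribution be π with π = πP and π_1 + π_2 + π_3 = 1.
π_1 = 0.4·π_1 + 0.4·π_2 + 0.4·π_3
π_2 = 0.2·π_1 + 0.25·π_2 + 0.3·π_3
Solving with the normalization constraint gives π = (0.4000, 0.2476, 0.3524).
So the stationary probability of Casual is 0.3524.

0.3524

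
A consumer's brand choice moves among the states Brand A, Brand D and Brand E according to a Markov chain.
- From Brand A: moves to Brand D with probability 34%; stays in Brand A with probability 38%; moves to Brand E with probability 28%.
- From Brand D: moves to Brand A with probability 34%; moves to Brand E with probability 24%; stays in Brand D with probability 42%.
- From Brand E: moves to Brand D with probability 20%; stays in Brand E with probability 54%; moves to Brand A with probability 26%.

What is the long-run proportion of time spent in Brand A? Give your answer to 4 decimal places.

0.3241

Let the stationary distribution be π with π = πP and π_1 + π_2 + π_3 = 1.
π_1 = 0.38·π_1 + 0.34·π_2 + 0.26·π_3
π_2 = 0.34·π_1 + 0.42·π_2 + 0.2·π_3
Solving with the normalization constraint gives π = (0.3241, 0.3146, 0.3614).
So the stationary probability of Brand A is 0.3241.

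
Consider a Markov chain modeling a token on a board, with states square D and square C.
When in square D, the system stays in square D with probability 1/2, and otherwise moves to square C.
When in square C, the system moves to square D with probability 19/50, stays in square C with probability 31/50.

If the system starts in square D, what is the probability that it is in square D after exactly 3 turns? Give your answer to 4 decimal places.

0.4328

Propagate the distribution vector 3 turns from square D.
After 0 turns: (1.0000, 0.0000)
After 1 turn: (0.5000, 0.5000)
After 2 turns: (0.4400, 0.5600)
After 3 turns: (0.4328, 0.5672)
P(in square D after 3 turns) = 0.4328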